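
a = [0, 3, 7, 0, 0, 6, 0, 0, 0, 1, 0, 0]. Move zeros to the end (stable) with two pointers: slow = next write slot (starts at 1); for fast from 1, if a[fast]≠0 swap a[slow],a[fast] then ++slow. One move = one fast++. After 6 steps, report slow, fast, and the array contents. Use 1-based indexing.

slow=1 fast=1: a[fast]=0, fast++
slow=1 fast=2: a[fast]=3≠0 swap→a[1]=3, slow++,fast++
slow=2 fast=3: a[fast]=7≠0 swap→a[2]=7, slow++,fast++
slow=3 fast=4: a[fast]=0, fast++
slow=3 fast=5: a[fast]=0, fast++
slow=3 fast=6: a[fast]=6≠0 swap→a[3]=6, slow++,fast++

slow=4, fast=7, a=[3, 7, 6, 0, 0, 0, 0, 0, 0, 1, 0, 0]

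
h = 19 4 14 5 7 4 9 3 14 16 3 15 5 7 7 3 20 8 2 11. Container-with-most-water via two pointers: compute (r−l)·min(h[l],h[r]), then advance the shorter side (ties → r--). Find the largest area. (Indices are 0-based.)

max area = 304

[0,19] min(19,11)*19=209 best=209 * → r--
[0,18] min(19,2)*18=36 best=209 → r--
[0,17] min(19,8)*17=136 best=209 → r--
[0,16] min(19,20)*16=304 best=304 * → l++
[1,16] min(4,20)*15=60 best=304 → l++
[2,16] min(14,20)*14=196 best=304 → l++
[3,16] min(5,20)*13=65 best=304 → l++
[4,16] min(7,20)*12=84 best=304 → l++
[5,16] min(4,20)*11=44 best=304 → l++
[6,16] min(9,20)*10=90 best=304 → l++
[7,16] min(3,20)*9=27 best=304 → l++
[8,16] min(14,20)*8=112 best=304 → l++
[9,16] min(16,20)*7=112 best=304 → l++
[10,16] min(3,20)*6=18 best=304 → l++
[11,16] min(15,20)*5=75 best=304 → l++
[12,16] min(5,20)*4=20 best=304 → l++
[13,16] min(7,20)*3=21 best=304 → l++
[14,16] min(7,20)*2=14 best=304 → l++
[15,16] min(3,20)*1=3 best=304 → l++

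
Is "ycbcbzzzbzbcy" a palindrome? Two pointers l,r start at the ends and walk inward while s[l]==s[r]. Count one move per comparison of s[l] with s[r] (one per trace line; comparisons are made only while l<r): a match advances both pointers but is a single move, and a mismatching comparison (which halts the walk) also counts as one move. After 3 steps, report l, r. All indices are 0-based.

l=3, r=9

[0,12] 'y'=='y' → l++,r--
[1,11] 'c'=='c' → l++,r--
[2,10] 'b'=='b' → l++,r--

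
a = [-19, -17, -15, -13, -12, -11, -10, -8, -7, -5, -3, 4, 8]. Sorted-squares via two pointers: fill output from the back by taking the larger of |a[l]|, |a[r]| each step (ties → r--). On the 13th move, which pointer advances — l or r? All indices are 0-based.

[0,12] |-19|>|8| out[12]=361 → l++
[1,12] |-17|>|8| out[11]=289 → l++
[2,12] |-15|>|8| out[10]=225 → l++
[3,12] |-13|>|8| out[9]=169 → l++
[4,12] |-12|>|8| out[8]=144 → l++
[5,12] |-11|>|8| out[7]=121 → l++
[6,12] |-10|>|8| out[6]=100 → l++
[7,12] |-8|<=|8| out[5]=64 → r--
[7,11] |-8|>|4| out[4]=64 → l++
[8,11] |-7|>|4| out[3]=49 → l++
[9,11] |-5|>|4| out[2]=25 → l++
[10,11] |-3|<=|4| out[1]=16 → r--
[10,10] |-3|<=|-3| out[0]=9 → r--

r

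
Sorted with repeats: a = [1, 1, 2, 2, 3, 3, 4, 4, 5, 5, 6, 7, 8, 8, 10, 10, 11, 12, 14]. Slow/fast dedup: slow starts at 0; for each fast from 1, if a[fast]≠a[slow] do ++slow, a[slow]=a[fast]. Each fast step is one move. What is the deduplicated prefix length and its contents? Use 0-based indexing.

(s=0,f=1) a[fast]=1=a[slow] dup → fast++
(s=0,f=2) a[fast]=2≠a[slow]=1 write a[1]=2 → slow++,fast++
(s=1,f=3) a[fast]=2=a[slow] dup → fast++
(s=1,f=4) a[fast]=3≠a[slow]=2 write a[2]=3 → slow++,fast++
(s=2,f=5) a[fast]=3=a[slow] dup → fast++
(s=2,f=6) a[fast]=4≠a[slow]=3 write a[3]=4 → slow++,fast++
(s=3,f=7) a[fast]=4=a[slow] dup → fast++
(s=3,f=8) a[fast]=5≠a[slow]=4 write a[4]=5 → slow++,fast++
(s=4,f=9) a[fast]=5=a[slow] dup → fast++
(s=4,f=10) a[fast]=6≠a[slow]=5 write a[5]=6 → slow++,fast++
(s=5,f=11) a[fast]=7≠a[slow]=6 write a[6]=7 → slow++,fast++
(s=6,f=12) a[fast]=8≠a[slow]=7 write a[7]=8 → slow++,fast++
(s=7,f=13) a[fast]=8=a[slow] dup → fast++
(s=7,f=14) a[fast]=10≠a[slow]=8 write a[8]=10 → slow++,fast++
(s=8,f=15) a[fast]=10=a[slow] dup → fast++
(s=8,f=16) a[fast]=11≠a[slow]=10 write a[9]=11 → slow++,fast++
(s=9,f=17) a[fast]=12≠a[slow]=11 write a[10]=12 → slow++,fast++
(s=10,f=18) a[fast]=14≠a[slow]=12 write a[11]=14 → slow++,fast++

length 12; prefix = [1, 2, 3, 4, 5, 6, 7, 8, 10, 11, 12, 14]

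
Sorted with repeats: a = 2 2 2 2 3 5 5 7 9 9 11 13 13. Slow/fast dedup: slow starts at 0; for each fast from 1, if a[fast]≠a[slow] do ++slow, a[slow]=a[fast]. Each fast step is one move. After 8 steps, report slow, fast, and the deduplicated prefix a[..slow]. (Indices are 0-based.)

(s=0,f=1) a[fast]=2=a[slow] dup → fast++
(s=0,f=2) a[fast]=2=a[slow] dup → fast++
(s=0,f=3) a[fast]=2=a[slow] dup → fast++
(s=0,f=4) a[fast]=3≠a[slow]=2 write a[1]=3 → slow++,fast++
(s=1,f=5) a[fast]=5≠a[slow]=3 write a[2]=5 → slow++,fast++
(s=2,f=6) a[fast]=5=a[slow] dup → fast++
(s=2,f=7) a[fast]=7≠a[slow]=5 write a[3]=7 → slow++,fast++
(s=3,f=8) a[fast]=9≠a[slow]=7 write a[4]=9 → slow++,fast++

slow=4, fast=9, prefix=[2, 3, 5, 7, 9]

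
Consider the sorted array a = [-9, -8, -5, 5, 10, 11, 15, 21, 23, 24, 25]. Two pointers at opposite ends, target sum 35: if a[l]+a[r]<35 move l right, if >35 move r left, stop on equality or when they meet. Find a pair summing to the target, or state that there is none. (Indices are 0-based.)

(10, 25)

l=0 r=10: -9+25=16 <35, l++
l=1 r=10: -8+25=17 <35, l++
l=2 r=10: -5+25=20 <35, l++
l=3 r=10: 5+25=30 <35, l++
l=4 r=10: 10+25=35, found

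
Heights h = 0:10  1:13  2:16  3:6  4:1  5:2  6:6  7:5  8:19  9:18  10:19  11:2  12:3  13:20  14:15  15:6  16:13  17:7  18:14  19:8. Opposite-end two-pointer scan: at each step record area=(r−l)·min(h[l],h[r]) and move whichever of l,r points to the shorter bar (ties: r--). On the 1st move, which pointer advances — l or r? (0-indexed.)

[0,19] min(10,8)*19=152 best=152 * → r--

r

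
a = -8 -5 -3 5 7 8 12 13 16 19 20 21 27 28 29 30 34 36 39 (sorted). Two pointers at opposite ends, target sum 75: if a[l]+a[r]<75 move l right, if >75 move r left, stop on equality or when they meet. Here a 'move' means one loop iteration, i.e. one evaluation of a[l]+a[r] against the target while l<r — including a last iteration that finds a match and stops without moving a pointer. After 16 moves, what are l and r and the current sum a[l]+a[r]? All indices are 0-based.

l=0 r=18: -8+39=31 <75, l++
l=1 r=18: -5+39=34 <75, l++
l=2 r=18: -3+39=36 <75, l++
l=3 r=18: 5+39=44 <75, l++
l=4 r=18: 7+39=46 <75, l++
l=5 r=18: 8+39=47 <75, l++
l=6 r=18: 12+39=51 <75, l++
l=7 r=18: 13+39=52 <75, l++
l=8 r=18: 16+39=55 <75, l++
l=9 r=18: 19+39=58 <75, l++
l=10 r=18: 20+39=59 <75, l++
l=11 r=18: 21+39=60 <75, l++
l=12 r=18: 27+39=66 <75, l++
l=13 r=18: 28+39=67 <75, l++
l=14 r=18: 29+39=68 <75, l++
l=15 r=18: 30+39=69 <75, l++

l=16, r=18, sum=73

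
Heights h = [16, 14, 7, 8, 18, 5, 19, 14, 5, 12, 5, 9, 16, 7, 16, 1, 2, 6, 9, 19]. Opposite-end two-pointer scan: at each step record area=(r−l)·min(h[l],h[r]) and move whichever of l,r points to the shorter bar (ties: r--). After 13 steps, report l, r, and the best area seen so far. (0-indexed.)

l=0 r=19: min(16,19)*19=304 best=304 *, l++
l=1 r=19: min(14,19)*18=252 best=304, l++
l=2 r=19: min(7,19)*17=119 best=304, l++
l=3 r=19: min(8,19)*16=128 best=304, l++
l=4 r=19: min(18,19)*15=270 best=304, l++
l=5 r=19: min(5,19)*14=70 best=304, l++
l=6 r=19: min(19,19)*13=247 best=304, r--
l=6 r=18: min(19,9)*12=108 best=304, r--
l=6 r=17: min(19,6)*11=66 best=304, r--
l=6 r=16: min(19,2)*10=20 best=304, r--
l=6 r=15: min(19,1)*9=9 best=304, r--
l=6 r=14: min(19,16)*8=128 best=304, r--
l=6 r=13: min(19,7)*7=49 best=304, r--

l=6, r=12, best area=304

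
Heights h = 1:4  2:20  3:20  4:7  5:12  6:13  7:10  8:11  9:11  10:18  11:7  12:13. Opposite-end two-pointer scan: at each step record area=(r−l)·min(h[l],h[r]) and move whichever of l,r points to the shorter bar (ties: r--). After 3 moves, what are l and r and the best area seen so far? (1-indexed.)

[1,12] min(4,13)*11=44 best=44 * → l++
[2,12] min(20,13)*10=130 best=130 * → r--
[2,11] min(20,7)*9=63 best=130 → r--

l=2, r=10, best area=130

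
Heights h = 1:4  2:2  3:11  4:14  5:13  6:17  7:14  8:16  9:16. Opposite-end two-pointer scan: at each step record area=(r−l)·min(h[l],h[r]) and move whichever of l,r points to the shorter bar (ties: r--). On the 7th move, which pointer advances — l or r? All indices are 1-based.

r

[1,9] min(4,16)*8=32 best=32 * → l++
[2,9] min(2,16)*7=14 best=32 → l++
[3,9] min(11,16)*6=66 best=66 * → l++
[4,9] min(14,16)*5=70 best=70 * → l++
[5,9] min(13,16)*4=52 best=70 → l++
[6,9] min(17,16)*3=48 best=70 → r--
[6,8] min(17,16)*2=32 best=70 → r--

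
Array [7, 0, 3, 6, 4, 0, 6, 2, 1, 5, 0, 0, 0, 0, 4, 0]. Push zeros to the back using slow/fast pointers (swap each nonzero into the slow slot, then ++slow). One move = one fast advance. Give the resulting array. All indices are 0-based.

[7, 3, 6, 4, 6, 2, 1, 5, 4, 0, 0, 0, 0, 0, 0, 0]

(s=0,f=0) a[fast]=7≠0 swap→a[0]=7 → slow++,fast++
(s=1,f=1) a[fast]=0 → fast++
(s=1,f=2) a[fast]=3≠0 swap→a[1]=3 → slow++,fast++
(s=2,f=3) a[fast]=6≠0 swap→a[2]=6 → slow++,fast++
(s=3,f=4) a[fast]=4≠0 swap→a[3]=4 → slow++,fast++
(s=4,f=5) a[fast]=0 → fast++
(s=4,f=6) a[fast]=6≠0 swap→a[4]=6 → slow++,fast++
(s=5,f=7) a[fast]=2≠0 swap→a[5]=2 → slow++,fast++
(s=6,f=8) a[fast]=1≠0 swap→a[6]=1 → slow++,fast++
(s=7,f=9) a[fast]=5≠0 swap→a[7]=5 → slow++,fast++
(s=8,f=10) a[fast]=0 → fast++
(s=8,f=11) a[fast]=0 → fast++
(s=8,f=12) a[fast]=0 → fast++
(s=8,f=13) a[fast]=0 → fast++
(s=8,f=14) a[fast]=4≠0 swap→a[8]=4 → slow++,fast++
(s=9,f=15) a[fast]=0 → fast++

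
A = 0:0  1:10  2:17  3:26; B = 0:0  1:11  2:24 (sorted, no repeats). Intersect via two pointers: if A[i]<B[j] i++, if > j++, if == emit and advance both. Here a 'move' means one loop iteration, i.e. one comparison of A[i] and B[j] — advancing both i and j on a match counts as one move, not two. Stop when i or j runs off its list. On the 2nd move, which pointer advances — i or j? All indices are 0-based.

i

i=0 j=0: 0==0 emit, i++,j++
i=1 j=1: 10<11, i++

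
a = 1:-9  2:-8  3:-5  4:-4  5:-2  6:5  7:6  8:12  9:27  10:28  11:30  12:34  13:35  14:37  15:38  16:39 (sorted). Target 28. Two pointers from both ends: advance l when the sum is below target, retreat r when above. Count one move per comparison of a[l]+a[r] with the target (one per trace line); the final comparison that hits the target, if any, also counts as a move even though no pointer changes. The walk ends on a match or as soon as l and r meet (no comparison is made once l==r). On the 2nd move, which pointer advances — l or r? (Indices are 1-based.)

r

l=1 r=16: -9+39=30 >28, r--
l=1 r=15: -9+38=29 >28, r--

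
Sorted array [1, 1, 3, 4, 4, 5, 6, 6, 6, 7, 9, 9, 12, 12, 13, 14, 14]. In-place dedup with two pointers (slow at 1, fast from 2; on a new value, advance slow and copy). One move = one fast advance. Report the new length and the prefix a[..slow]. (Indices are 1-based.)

length 10; prefix = [1, 3, 4, 5, 6, 7, 9, 12, 13, 14]

(s=1,f=2) a[fast]=1=a[slow] dup → fast++
(s=1,f=3) a[fast]=3≠a[slow]=1 write a[2]=3 → slow++,fast++
(s=2,f=4) a[fast]=4≠a[slow]=3 write a[3]=4 → slow++,fast++
(s=3,f=5) a[fast]=4=a[slow] dup → fast++
(s=3,f=6) a[fast]=5≠a[slow]=4 write a[4]=5 → slow++,fast++
(s=4,f=7) a[fast]=6≠a[slow]=5 write a[5]=6 → slow++,fast++
(s=5,f=8) a[fast]=6=a[slow] dup → fast++
(s=5,f=9) a[fast]=6=a[slow] dup → fast++
(s=5,f=10) a[fast]=7≠a[slow]=6 write a[6]=7 → slow++,fast++
(s=6,f=11) a[fast]=9≠a[slow]=7 write a[7]=9 → slow++,fast++
(s=7,f=12) a[fast]=9=a[slow] dup → fast++
(s=7,f=13) a[fast]=12≠a[slow]=9 write a[8]=12 → slow++,fast++
(s=8,f=14) a[fast]=12=a[slow] dup → fast++
(s=8,f=15) a[fast]=13≠a[slow]=12 write a[9]=13 → slow++,fast++
(s=9,f=16) a[fast]=14≠a[slow]=13 write a[10]=14 → slow++,fast++
(s=10,f=17) a[fast]=14=a[slow] dup → fast++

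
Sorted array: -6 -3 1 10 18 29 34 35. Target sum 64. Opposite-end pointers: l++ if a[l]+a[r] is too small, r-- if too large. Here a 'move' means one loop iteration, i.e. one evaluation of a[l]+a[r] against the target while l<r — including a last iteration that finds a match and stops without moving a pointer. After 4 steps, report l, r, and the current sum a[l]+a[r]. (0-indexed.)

[0,7] -6+35=29 <64 → l++
[1,7] -3+35=32 <64 → l++
[2,7] 1+35=36 <64 → l++
[3,7] 10+35=45 <64 → l++

l=4, r=7, sum=53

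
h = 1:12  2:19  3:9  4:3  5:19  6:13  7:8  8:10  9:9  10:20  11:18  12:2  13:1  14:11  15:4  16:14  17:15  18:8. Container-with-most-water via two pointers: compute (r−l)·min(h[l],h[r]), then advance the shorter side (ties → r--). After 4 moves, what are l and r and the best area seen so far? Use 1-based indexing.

l=1 r=18: min(12,8)*17=136 best=136 *, r--
l=1 r=17: min(12,15)*16=192 best=192 *, l++
l=2 r=17: min(19,15)*15=225 best=225 *, r--
l=2 r=16: min(19,14)*14=196 best=225, r--

l=2, r=15, best area=225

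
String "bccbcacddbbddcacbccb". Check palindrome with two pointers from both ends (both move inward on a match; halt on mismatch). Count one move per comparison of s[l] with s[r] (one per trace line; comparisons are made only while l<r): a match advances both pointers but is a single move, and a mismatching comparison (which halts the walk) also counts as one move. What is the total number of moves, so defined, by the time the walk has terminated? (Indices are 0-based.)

l=0 r=19: 'b'=='b', l++,r--
l=1 r=18: 'c'=='c', l++,r--
l=2 r=17: 'c'=='c', l++,r--
l=3 r=16: 'b'=='b', l++,r--
l=4 r=15: 'c'=='c', l++,r--
l=5 r=14: 'a'=='a', l++,r--
l=6 r=13: 'c'=='c', l++,r--
l=7 r=12: 'd'=='d', l++,r--
l=8 r=11: 'd'=='d', l++,r--
l=9 r=10: 'b'=='b', l++,r--

10 moves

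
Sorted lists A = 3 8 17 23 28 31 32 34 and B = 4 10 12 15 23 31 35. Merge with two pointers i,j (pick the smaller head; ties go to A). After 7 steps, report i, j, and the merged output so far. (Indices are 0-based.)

i=3, j=4, merged so far=[3, 4, 8, 10, 12, 15, 17]

i=0 j=0: A[i]=3<=B[j]=4 take 3, i++
i=1 j=0: A[i]=8>B[j]=4 take 4, j++
i=1 j=1: A[i]=8<=B[j]=10 take 8, i++
i=2 j=1: A[i]=17>B[j]=10 take 10, j++
i=2 j=2: A[i]=17>B[j]=12 take 12, j++
i=2 j=3: A[i]=17>B[j]=15 take 15, j++
i=2 j=4: A[i]=17<=B[j]=23 take 17, i++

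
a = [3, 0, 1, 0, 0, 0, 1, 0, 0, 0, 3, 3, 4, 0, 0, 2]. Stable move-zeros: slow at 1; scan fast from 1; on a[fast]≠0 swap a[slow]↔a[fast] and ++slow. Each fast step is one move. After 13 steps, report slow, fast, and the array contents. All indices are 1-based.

(s=1,f=1) a[fast]=3≠0 swap→a[1]=3 → slow++,fast++
(s=2,f=2) a[fast]=0 → fast++
(s=2,f=3) a[fast]=1≠0 swap→a[2]=1 → slow++,fast++
(s=3,f=4) a[fast]=0 → fast++
(s=3,f=5) a[fast]=0 → fast++
(s=3,f=6) a[fast]=0 → fast++
(s=3,f=7) a[fast]=1≠0 swap→a[3]=1 → slow++,fast++
(s=4,f=8) a[fast]=0 → fast++
(s=4,f=9) a[fast]=0 → fast++
(s=4,f=10) a[fast]=0 → fast++
(s=4,f=11) a[fast]=3≠0 swap→a[4]=3 → slow++,fast++
(s=5,f=12) a[fast]=3≠0 swap→a[5]=3 → slow++,fast++
(s=6,f=13) a[fast]=4≠0 swap→a[6]=4 → slow++,fast++

slow=7, fast=14, a=[3, 1, 1, 3, 3, 4, 0, 0, 0, 0, 0, 0, 0, 0, 0, 2]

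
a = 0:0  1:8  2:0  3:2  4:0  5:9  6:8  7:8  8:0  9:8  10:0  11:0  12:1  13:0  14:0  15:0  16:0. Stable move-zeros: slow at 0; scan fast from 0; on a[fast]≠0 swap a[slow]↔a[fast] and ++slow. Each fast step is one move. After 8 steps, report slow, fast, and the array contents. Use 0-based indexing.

slow=5, fast=8, a=[8, 2, 9, 8, 8, 0, 0, 0, 0, 8, 0, 0, 1, 0, 0, 0, 0]

(s=0,f=0) a[fast]=0 → fast++
(s=0,f=1) a[fast]=8≠0 swap→a[0]=8 → slow++,fast++
(s=1,f=2) a[fast]=0 → fast++
(s=1,f=3) a[fast]=2≠0 swap→a[1]=2 → slow++,fast++
(s=2,f=4) a[fast]=0 → fast++
(s=2,f=5) a[fast]=9≠0 swap→a[2]=9 → slow++,fast++
(s=3,f=6) a[fast]=8≠0 swap→a[3]=8 → slow++,fast++
(s=4,f=7) a[fast]=8≠0 swap→a[4]=8 → slow++,fast++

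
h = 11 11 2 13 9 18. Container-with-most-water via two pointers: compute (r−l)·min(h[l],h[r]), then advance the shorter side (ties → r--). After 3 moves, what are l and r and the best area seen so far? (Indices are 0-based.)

l=0 r=5: min(11,18)*5=55 best=55 *, l++
l=1 r=5: min(11,18)*4=44 best=55, l++
l=2 r=5: min(2,18)*3=6 best=55, l++

l=3, r=5, best area=55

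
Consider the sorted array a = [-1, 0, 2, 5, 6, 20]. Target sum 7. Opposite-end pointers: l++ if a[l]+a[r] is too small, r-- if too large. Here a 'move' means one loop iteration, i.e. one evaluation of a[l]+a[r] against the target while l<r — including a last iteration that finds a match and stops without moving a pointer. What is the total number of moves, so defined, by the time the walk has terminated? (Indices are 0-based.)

5 moves

[0,5] -1+20=19 >7 → r--
[0,4] -1+6=5 <7 → l++
[1,4] 0+6=6 <7 → l++
[2,4] 2+6=8 >7 → r--
[2,3] 2+5=7 → found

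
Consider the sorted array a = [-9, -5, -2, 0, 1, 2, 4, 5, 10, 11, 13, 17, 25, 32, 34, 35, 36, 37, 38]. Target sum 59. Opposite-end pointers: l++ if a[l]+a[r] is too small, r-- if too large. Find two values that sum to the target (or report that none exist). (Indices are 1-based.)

(25, 34)

l=1 r=19: -9+38=29 <59, l++
l=2 r=19: -5+38=33 <59, l++
l=3 r=19: -2+38=36 <59, l++
l=4 r=19: 0+38=38 <59, l++
l=5 r=19: 1+38=39 <59, l++
l=6 r=19: 2+38=40 <59, l++
l=7 r=19: 4+38=42 <59, l++
l=8 r=19: 5+38=43 <59, l++
l=9 r=19: 10+38=48 <59, l++
l=10 r=19: 11+38=49 <59, l++
l=11 r=19: 13+38=51 <59, l++
l=12 r=19: 17+38=55 <59, l++
l=13 r=19: 25+38=63 >59, r--
l=13 r=18: 25+37=62 >59, r--
l=13 r=17: 25+36=61 >59, r--
l=13 r=16: 25+35=60 >59, r--
l=13 r=15: 25+34=59, found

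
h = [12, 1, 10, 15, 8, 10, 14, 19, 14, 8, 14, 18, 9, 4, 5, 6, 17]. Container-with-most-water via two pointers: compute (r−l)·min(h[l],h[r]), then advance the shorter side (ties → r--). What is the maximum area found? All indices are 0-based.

max area = 195

[0,16] min(12,17)*16=192 best=192 * → l++
[1,16] min(1,17)*15=15 best=192 → l++
[2,16] min(10,17)*14=140 best=192 → l++
[3,16] min(15,17)*13=195 best=195 * → l++
[4,16] min(8,17)*12=96 best=195 → l++
[5,16] min(10,17)*11=110 best=195 → l++
[6,16] min(14,17)*10=140 best=195 → l++
[7,16] min(19,17)*9=153 best=195 → r--
[7,15] min(19,6)*8=48 best=195 → r--
[7,14] min(19,5)*7=35 best=195 → r--
[7,13] min(19,4)*6=24 best=195 → r--
[7,12] min(19,9)*5=45 best=195 → r--
[7,11] min(19,18)*4=72 best=195 → r--
[7,10] min(19,14)*3=42 best=195 → r--
[7,9] min(19,8)*2=16 best=195 → r--
[7,8] min(19,14)*1=14 best=195 → r--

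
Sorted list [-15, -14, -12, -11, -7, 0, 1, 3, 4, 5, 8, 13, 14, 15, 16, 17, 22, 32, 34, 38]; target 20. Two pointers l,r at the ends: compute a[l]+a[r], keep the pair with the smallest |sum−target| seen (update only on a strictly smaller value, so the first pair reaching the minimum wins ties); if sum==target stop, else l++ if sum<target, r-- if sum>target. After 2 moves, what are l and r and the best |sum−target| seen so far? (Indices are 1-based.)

l=2, r=19, best |Δ|=1

[1,20] -15+38=23 d=3 * → r--
[1,19] -15+34=19 d=1 * → l++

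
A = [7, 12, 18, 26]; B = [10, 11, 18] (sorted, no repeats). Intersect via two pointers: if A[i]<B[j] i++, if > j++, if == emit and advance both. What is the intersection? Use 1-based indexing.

[i=1,j=1] 7<10 → i++
[i=2,j=1] 12>10 → j++
[i=2,j=2] 12>11 → j++
[i=2,j=3] 12<18 → i++
[i=3,j=3] 18==18 emit → i++,j++

intersection = [18]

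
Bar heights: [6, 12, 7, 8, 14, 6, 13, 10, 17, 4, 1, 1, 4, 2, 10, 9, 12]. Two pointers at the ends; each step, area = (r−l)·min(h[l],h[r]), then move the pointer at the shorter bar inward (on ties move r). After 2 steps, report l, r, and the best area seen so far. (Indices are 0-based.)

l=0 r=16: min(6,12)*16=96 best=96 *, l++
l=1 r=16: min(12,12)*15=180 best=180 *, r--

l=1, r=15, best area=180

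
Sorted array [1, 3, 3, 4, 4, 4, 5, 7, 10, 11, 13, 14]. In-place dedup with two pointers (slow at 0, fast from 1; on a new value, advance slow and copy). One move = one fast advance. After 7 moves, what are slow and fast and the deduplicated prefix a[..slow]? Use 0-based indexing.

slow=0 fast=1: a[fast]=3≠a[slow]=1 write a[1]=3, slow++,fast++
slow=1 fast=2: a[fast]=3=a[slow] dup, fast++
slow=1 fast=3: a[fast]=4≠a[slow]=3 write a[2]=4, slow++,fast++
slow=2 fast=4: a[fast]=4=a[slow] dup, fast++
slow=2 fast=5: a[fast]=4=a[slow] dup, fast++
slow=2 fast=6: a[fast]=5≠a[slow]=4 write a[3]=5, slow++,fast++
slow=3 fast=7: a[fast]=7≠a[slow]=5 write a[4]=7, slow++,fast++

slow=4, fast=8, prefix=[1, 3, 4, 5, 7]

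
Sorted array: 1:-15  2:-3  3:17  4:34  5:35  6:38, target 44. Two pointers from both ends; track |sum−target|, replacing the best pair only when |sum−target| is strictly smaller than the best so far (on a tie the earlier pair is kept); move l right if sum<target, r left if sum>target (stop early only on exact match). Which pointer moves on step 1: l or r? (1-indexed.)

l=1 r=6: -15+38=23 d=21 *, l++

l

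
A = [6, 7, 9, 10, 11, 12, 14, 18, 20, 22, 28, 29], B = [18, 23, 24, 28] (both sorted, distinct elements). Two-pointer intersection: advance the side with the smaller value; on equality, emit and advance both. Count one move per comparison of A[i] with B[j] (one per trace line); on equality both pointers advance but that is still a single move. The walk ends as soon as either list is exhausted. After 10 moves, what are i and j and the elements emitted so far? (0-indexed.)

i=10, j=1, emitted=[18]

i=0 j=0: 6<18, i++
i=1 j=0: 7<18, i++
i=2 j=0: 9<18, i++
i=3 j=0: 10<18, i++
i=4 j=0: 11<18, i++
i=5 j=0: 12<18, i++
i=6 j=0: 14<18, i++
i=7 j=0: 18==18 emit, i++,j++
i=8 j=1: 20<23, i++
i=9 j=1: 22<23, i++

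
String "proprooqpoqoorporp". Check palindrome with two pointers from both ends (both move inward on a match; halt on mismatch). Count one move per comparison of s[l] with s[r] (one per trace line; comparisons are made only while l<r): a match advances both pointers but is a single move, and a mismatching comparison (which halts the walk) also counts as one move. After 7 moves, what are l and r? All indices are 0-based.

l=7, r=10

l=0 r=17: 'p'=='p', l++,r--
l=1 r=16: 'r'=='r', l++,r--
l=2 r=15: 'o'=='o', l++,r--
l=3 r=14: 'p'=='p', l++,r--
l=4 r=13: 'r'=='r', l++,r--
l=5 r=12: 'o'=='o', l++,r--
l=6 r=11: 'o'=='o', l++,r--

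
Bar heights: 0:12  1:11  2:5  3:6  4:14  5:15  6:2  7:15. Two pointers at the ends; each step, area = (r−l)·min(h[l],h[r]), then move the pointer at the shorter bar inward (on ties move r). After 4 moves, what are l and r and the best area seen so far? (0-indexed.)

l=4, r=7, best area=84

[0,7] min(12,15)*7=84 best=84 * → l++
[1,7] min(11,15)*6=66 best=84 → l++
[2,7] min(5,15)*5=25 best=84 → l++
[3,7] min(6,15)*4=24 best=84 → l++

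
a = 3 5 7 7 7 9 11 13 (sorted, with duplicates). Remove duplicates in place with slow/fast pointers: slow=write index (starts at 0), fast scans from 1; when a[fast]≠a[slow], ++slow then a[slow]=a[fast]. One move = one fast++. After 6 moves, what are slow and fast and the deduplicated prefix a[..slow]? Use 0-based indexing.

slow=4, fast=7, prefix=[3, 5, 7, 9, 11]

(s=0,f=1) a[fast]=5≠a[slow]=3 write a[1]=5 → slow++,fast++
(s=1,f=2) a[fast]=7≠a[slow]=5 write a[2]=7 → slow++,fast++
(s=2,f=3) a[fast]=7=a[slow] dup → fast++
(s=2,f=4) a[fast]=7=a[slow] dup → fast++
(s=2,f=5) a[fast]=9≠a[slow]=7 write a[3]=9 → slow++,fast++
(s=3,f=6) a[fast]=11≠a[slow]=9 write a[4]=11 → slow++,fast++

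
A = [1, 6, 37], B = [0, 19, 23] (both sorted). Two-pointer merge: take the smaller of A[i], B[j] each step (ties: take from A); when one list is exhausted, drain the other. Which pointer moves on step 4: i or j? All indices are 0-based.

i=0 j=0: A[i]=1>B[j]=0 take 0, j++
i=0 j=1: A[i]=1<=B[j]=19 take 1, i++
i=1 j=1: A[i]=6<=B[j]=19 take 6, i++
i=2 j=1: A[i]=37>B[j]=19 take 19, j++

j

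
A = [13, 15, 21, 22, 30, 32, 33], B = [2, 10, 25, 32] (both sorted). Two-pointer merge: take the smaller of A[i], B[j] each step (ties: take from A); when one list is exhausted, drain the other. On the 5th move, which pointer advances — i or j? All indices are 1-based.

i

i=1 j=1: A[i]=13>B[j]=2 take 2, j++
i=1 j=2: A[i]=13>B[j]=10 take 10, j++
i=1 j=3: A[i]=13<=B[j]=25 take 13, i++
i=2 j=3: A[i]=15<=B[j]=25 take 15, i++
i=3 j=3: A[i]=21<=B[j]=25 take 21, i++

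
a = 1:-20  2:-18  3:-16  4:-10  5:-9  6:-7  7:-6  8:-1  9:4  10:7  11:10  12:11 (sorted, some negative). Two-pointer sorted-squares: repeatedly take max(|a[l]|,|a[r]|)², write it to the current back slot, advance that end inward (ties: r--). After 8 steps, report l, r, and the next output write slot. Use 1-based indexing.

[1,12] |-20|>|11| out[12]=400 → l++
[2,12] |-18|>|11| out[11]=324 → l++
[3,12] |-16|>|11| out[10]=256 → l++
[4,12] |-10|<=|11| out[9]=121 → r--
[4,11] |-10|<=|10| out[8]=100 → r--
[4,10] |-10|>|7| out[7]=100 → l++
[5,10] |-9|>|7| out[6]=81 → l++
[6,10] |-7|<=|7| out[5]=49 → r--

l=6, r=9, next write slot=4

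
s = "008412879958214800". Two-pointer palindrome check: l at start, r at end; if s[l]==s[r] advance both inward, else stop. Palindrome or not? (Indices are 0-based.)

not a palindrome (mismatch at 7,10)

[0,17] '0'=='0' → l++,r--
[1,16] '0'=='0' → l++,r--
[2,15] '8'=='8' → l++,r--
[3,14] '4'=='4' → l++,r--
[4,13] '1'=='1' → l++,r--
[5,12] '2'=='2' → l++,r--
[6,11] '8'=='8' → l++,r--
[7,10] '7'!='5' → stop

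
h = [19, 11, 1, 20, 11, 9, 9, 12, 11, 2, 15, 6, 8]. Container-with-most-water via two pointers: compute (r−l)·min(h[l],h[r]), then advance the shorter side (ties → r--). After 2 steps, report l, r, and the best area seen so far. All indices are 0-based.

l=0 r=12: min(19,8)*12=96 best=96 *, r--
l=0 r=11: min(19,6)*11=66 best=96, r--

l=0, r=10, best area=96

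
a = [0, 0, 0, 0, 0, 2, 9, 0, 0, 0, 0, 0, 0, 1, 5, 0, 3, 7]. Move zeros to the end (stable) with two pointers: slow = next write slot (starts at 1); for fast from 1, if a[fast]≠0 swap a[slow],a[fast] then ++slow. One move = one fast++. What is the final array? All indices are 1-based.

slow=1 fast=1: a[fast]=0, fast++
slow=1 fast=2: a[fast]=0, fast++
slow=1 fast=3: a[fast]=0, fast++
slow=1 fast=4: a[fast]=0, fast++
slow=1 fast=5: a[fast]=0, fast++
slow=1 fast=6: a[fast]=2≠0 swap→a[1]=2, slow++,fast++
slow=2 fast=7: a[fast]=9≠0 swap→a[2]=9, slow++,fast++
slow=3 fast=8: a[fast]=0, fast++
slow=3 fast=9: a[fast]=0, fast++
slow=3 fast=10: a[fast]=0, fast++
slow=3 fast=11: a[fast]=0, fast++
slow=3 fast=12: a[fast]=0, fast++
slow=3 fast=13: a[fast]=0, fast++
slow=3 fast=14: a[fast]=1≠0 swap→a[3]=1, slow++,fast++
slow=4 fast=15: a[fast]=5≠0 swap→a[4]=5, slow++,fast++
slow=5 fast=16: a[fast]=0, fast++
slow=5 fast=17: a[fast]=3≠0 swap→a[5]=3, slow++,fast++
slow=6 fast=18: a[fast]=7≠0 swap→a[6]=7, slow++,fast++

[2, 9, 1, 5, 3, 7, 0, 0, 0, 0, 0, 0, 0, 0, 0, 0, 0, 0]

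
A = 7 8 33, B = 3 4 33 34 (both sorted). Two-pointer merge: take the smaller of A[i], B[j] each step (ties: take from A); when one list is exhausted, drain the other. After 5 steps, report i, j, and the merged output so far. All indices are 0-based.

i=3, j=2, merged so far=[3, 4, 7, 8, 33]

[i=0,j=0] A[i]=7>B[j]=3 take 3 → j++
[i=0,j=1] A[i]=7>B[j]=4 take 4 → j++
[i=0,j=2] A[i]=7<=B[j]=33 take 7 → i++
[i=1,j=2] A[i]=8<=B[j]=33 take 8 → i++
[i=2,j=2] A[i]=33<=B[j]=33 take 33 → i++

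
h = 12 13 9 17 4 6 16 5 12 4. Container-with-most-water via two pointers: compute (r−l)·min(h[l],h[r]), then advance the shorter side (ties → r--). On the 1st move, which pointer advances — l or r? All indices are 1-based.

r

[1,10] min(12,4)*9=36 best=36 * → r--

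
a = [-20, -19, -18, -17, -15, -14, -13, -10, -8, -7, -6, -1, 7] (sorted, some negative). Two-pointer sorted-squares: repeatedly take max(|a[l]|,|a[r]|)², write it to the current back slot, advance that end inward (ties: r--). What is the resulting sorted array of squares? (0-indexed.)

[1, 36, 49, 49, 64, 100, 169, 196, 225, 289, 324, 361, 400]

l=0 r=12: |-20|>|7| out[12]=400, l++
l=1 r=12: |-19|>|7| out[11]=361, l++
l=2 r=12: |-18|>|7| out[10]=324, l++
l=3 r=12: |-17|>|7| out[9]=289, l++
l=4 r=12: |-15|>|7| out[8]=225, l++
l=5 r=12: |-14|>|7| out[7]=196, l++
l=6 r=12: |-13|>|7| out[6]=169, l++
l=7 r=12: |-10|>|7| out[5]=100, l++
l=8 r=12: |-8|>|7| out[4]=64, l++
l=9 r=12: |-7|<=|7| out[3]=49, r--
l=9 r=11: |-7|>|-1| out[2]=49, l++
l=10 r=11: |-6|>|-1| out[1]=36, l++
l=11 r=11: |-1|<=|-1| out[0]=1, r--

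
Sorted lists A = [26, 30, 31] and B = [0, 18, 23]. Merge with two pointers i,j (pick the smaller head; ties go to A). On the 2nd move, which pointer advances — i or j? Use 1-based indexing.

j

[i=1,j=1] A[i]=26>B[j]=0 take 0 → j++
[i=1,j=2] A[i]=26>B[j]=18 take 18 → j++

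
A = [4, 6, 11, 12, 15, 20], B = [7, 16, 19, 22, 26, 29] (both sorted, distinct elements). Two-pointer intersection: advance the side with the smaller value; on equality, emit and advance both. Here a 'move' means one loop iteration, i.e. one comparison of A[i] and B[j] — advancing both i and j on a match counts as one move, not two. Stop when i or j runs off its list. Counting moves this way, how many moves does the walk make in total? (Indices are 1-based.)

9 moves

i=1 j=1: 4<7, i++
i=2 j=1: 6<7, i++
i=3 j=1: 11>7, j++
i=3 j=2: 11<16, i++
i=4 j=2: 12<16, i++
i=5 j=2: 15<16, i++
i=6 j=2: 20>16, j++
i=6 j=3: 20>19, j++
i=6 j=4: 20<22, i++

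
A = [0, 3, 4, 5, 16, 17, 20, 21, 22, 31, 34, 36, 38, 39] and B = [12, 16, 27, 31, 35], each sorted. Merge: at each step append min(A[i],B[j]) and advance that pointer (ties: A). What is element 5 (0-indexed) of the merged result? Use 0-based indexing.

merged[5] = 16

i=0 j=0: A[i]=0<=B[j]=12 take 0, i++
i=1 j=0: A[i]=3<=B[j]=12 take 3, i++
i=2 j=0: A[i]=4<=B[j]=12 take 4, i++
i=3 j=0: A[i]=5<=B[j]=12 take 5, i++
i=4 j=0: A[i]=16>B[j]=12 take 12, j++
i=4 j=1: A[i]=16<=B[j]=16 take 16, i++
i=5 j=1: A[i]=17>B[j]=16 take 16, j++
i=5 j=2: A[i]=17<=B[j]=27 take 17, i++
i=6 j=2: A[i]=20<=B[j]=27 take 20, i++
i=7 j=2: A[i]=21<=B[j]=27 take 21, i++
i=8 j=2: A[i]=22<=B[j]=27 take 22, i++
i=9 j=2: A[i]=31>B[j]=27 take 27, j++
i=9 j=3: A[i]=31<=B[j]=31 take 31, i++
i=10 j=3: A[i]=34>B[j]=31 take 31, j++
i=10 j=4: A[i]=34<=B[j]=35 take 34, i++
i=11 j=4: A[i]=36>B[j]=35 take 35, j++
i=11 j=5: B done, take A[i]=36, i++
i=12 j=5: B done, take A[i]=38, i++
i=13 j=5: B done, take A[i]=39, i++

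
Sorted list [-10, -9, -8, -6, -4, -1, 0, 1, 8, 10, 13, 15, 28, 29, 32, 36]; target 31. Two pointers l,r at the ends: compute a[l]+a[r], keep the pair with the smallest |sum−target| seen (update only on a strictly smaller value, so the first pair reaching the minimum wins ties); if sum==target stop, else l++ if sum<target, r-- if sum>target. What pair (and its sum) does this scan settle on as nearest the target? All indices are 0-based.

pair (-1, 32) with sum 31 (|Δ|=0)

[0,15] -10+36=26 d=5 * → l++
[1,15] -9+36=27 d=4 * → l++
[2,15] -8+36=28 d=3 * → l++
[3,15] -6+36=30 d=1 * → l++
[4,15] -4+36=32 d=1 → r--
[4,14] -4+32=28 d=3 → l++
[5,14] -1+32=31 d=0 * → stop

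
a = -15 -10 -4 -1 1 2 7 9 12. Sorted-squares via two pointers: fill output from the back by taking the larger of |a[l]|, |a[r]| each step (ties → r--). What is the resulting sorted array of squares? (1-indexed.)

[1, 1, 4, 16, 49, 81, 100, 144, 225]

[1,9] |-15|>|12| out[9]=225 → l++
[2,9] |-10|<=|12| out[8]=144 → r--
[2,8] |-10|>|9| out[7]=100 → l++
[3,8] |-4|<=|9| out[6]=81 → r--
[3,7] |-4|<=|7| out[5]=49 → r--
[3,6] |-4|>|2| out[4]=16 → l++
[4,6] |-1|<=|2| out[3]=4 → r--
[4,5] |-1|<=|1| out[2]=1 → r--
[4,4] |-1|<=|-1| out[1]=1 → r--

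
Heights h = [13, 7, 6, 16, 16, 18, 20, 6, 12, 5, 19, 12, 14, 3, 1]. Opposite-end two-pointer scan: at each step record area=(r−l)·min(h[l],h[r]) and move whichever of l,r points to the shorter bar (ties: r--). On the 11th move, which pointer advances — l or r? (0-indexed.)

r

[0,14] min(13,1)*14=14 best=14 * → r--
[0,13] min(13,3)*13=39 best=39 * → r--
[0,12] min(13,14)*12=156 best=156 * → l++
[1,12] min(7,14)*11=77 best=156 → l++
[2,12] min(6,14)*10=60 best=156 → l++
[3,12] min(16,14)*9=126 best=156 → r--
[3,11] min(16,12)*8=96 best=156 → r--
[3,10] min(16,19)*7=112 best=156 → l++
[4,10] min(16,19)*6=96 best=156 → l++
[5,10] min(18,19)*5=90 best=156 → l++
[6,10] min(20,19)*4=76 best=156 → r--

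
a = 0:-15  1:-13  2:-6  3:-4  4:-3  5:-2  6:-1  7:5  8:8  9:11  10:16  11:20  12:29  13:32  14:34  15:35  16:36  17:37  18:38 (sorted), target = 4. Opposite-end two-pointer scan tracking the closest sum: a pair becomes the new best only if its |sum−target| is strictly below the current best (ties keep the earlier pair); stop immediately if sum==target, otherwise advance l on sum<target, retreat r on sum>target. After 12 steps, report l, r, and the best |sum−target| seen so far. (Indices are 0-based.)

l=2, r=8, best |Δ|=1

l=0 r=18: -15+38=23 d=19 *, r--
l=0 r=17: -15+37=22 d=18 *, r--
l=0 r=16: -15+36=21 d=17 *, r--
l=0 r=15: -15+35=20 d=16 *, r--
l=0 r=14: -15+34=19 d=15 *, r--
l=0 r=13: -15+32=17 d=13 *, r--
l=0 r=12: -15+29=14 d=10 *, r--
l=0 r=11: -15+20=5 d=1 *, r--
l=0 r=10: -15+16=1 d=3, l++
l=1 r=10: -13+16=3 d=1, l++
l=2 r=10: -6+16=10 d=6, r--
l=2 r=9: -6+11=5 d=1, r--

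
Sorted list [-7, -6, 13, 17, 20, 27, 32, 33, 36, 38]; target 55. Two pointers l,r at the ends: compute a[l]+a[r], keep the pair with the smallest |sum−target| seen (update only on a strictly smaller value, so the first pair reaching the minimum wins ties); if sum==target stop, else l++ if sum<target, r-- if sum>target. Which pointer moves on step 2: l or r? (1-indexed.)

[1,10] -7+38=31 d=24 * → l++
[2,10] -6+38=32 d=23 * → l++

l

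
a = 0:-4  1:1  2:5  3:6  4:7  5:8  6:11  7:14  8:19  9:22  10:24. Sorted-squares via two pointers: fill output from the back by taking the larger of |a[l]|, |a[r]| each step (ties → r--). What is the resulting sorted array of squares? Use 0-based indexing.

l=0 r=10: |-4|<=|24| out[10]=576, r--
l=0 r=9: |-4|<=|22| out[9]=484, r--
l=0 r=8: |-4|<=|19| out[8]=361, r--
l=0 r=7: |-4|<=|14| out[7]=196, r--
l=0 r=6: |-4|<=|11| out[6]=121, r--
l=0 r=5: |-4|<=|8| out[5]=64, r--
l=0 r=4: |-4|<=|7| out[4]=49, r--
l=0 r=3: |-4|<=|6| out[3]=36, r--
l=0 r=2: |-4|<=|5| out[2]=25, r--
l=0 r=1: |-4|>|1| out[1]=16, l++
l=1 r=1: |1|<=|1| out[0]=1, r--

[1, 16, 25, 36, 49, 64, 121, 196, 361, 484, 576]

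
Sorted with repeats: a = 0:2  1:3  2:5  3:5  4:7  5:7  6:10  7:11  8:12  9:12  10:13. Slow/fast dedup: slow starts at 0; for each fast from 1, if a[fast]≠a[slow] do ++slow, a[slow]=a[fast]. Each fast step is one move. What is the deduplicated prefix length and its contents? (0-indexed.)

slow=0 fast=1: a[fast]=3≠a[slow]=2 write a[1]=3, slow++,fast++
slow=1 fast=2: a[fast]=5≠a[slow]=3 write a[2]=5, slow++,fast++
slow=2 fast=3: a[fast]=5=a[slow] dup, fast++
slow=2 fast=4: a[fast]=7≠a[slow]=5 write a[3]=7, slow++,fast++
slow=3 fast=5: a[fast]=7=a[slow] dup, fast++
slow=3 fast=6: a[fast]=10≠a[slow]=7 write a[4]=10, slow++,fast++
slow=4 fast=7: a[fast]=11≠a[slow]=10 write a[5]=11, slow++,fast++
slow=5 fast=8: a[fast]=12≠a[slow]=11 write a[6]=12, slow++,fast++
slow=6 fast=9: a[fast]=12=a[slow] dup, fast++
slow=6 fast=10: a[fast]=13≠a[slow]=12 write a[7]=13, slow++,fast++

length 8; prefix = [2, 3, 5, 7, 10, 11, 12, 13]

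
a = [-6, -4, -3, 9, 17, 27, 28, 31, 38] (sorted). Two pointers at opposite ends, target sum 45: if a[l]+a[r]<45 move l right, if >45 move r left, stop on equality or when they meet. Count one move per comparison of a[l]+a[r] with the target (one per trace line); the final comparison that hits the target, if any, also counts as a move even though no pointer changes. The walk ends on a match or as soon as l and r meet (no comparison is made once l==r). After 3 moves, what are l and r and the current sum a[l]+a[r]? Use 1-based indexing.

l=4, r=9, sum=47

[1,9] -6+38=32 <45 → l++
[2,9] -4+38=34 <45 → l++
[3,9] -3+38=35 <45 → l++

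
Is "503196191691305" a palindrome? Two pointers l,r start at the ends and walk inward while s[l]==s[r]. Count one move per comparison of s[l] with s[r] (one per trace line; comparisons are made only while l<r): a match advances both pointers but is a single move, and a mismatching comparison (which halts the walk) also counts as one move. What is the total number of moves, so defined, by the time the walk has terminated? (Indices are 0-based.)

7 moves

l=0 r=14: '5'=='5', l++,r--
l=1 r=13: '0'=='0', l++,r--
l=2 r=12: '3'=='3', l++,r--
l=3 r=11: '1'=='1', l++,r--
l=4 r=10: '9'=='9', l++,r--
l=5 r=9: '6'=='6', l++,r--
l=6 r=8: '1'=='1', l++,r--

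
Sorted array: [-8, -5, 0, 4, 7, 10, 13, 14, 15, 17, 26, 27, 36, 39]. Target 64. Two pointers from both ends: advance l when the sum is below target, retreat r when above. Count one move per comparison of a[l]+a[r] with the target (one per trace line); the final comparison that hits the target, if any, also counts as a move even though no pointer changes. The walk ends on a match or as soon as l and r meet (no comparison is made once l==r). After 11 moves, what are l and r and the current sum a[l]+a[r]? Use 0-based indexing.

[0,13] -8+39=31 <64 → l++
[1,13] -5+39=34 <64 → l++
[2,13] 0+39=39 <64 → l++
[3,13] 4+39=43 <64 → l++
[4,13] 7+39=46 <64 → l++
[5,13] 10+39=49 <64 → l++
[6,13] 13+39=52 <64 → l++
[7,13] 14+39=53 <64 → l++
[8,13] 15+39=54 <64 → l++
[9,13] 17+39=56 <64 → l++
[10,13] 26+39=65 >64 → r--

l=10, r=12, sum=62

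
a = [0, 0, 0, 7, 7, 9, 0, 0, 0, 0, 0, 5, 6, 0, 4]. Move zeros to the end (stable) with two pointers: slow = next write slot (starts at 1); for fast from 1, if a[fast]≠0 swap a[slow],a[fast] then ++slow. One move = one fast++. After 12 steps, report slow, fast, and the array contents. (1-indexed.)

slow=5, fast=13, a=[7, 7, 9, 5, 0, 0, 0, 0, 0, 0, 0, 0, 6, 0, 4]

(s=1,f=1) a[fast]=0 → fast++
(s=1,f=2) a[fast]=0 → fast++
(s=1,f=3) a[fast]=0 → fast++
(s=1,f=4) a[fast]=7≠0 swap→a[1]=7 → slow++,fast++
(s=2,f=5) a[fast]=7≠0 swap→a[2]=7 → slow++,fast++
(s=3,f=6) a[fast]=9≠0 swap→a[3]=9 → slow++,fast++
(s=4,f=7) a[fast]=0 → fast++
(s=4,f=8) a[fast]=0 → fast++
(s=4,f=9) a[fast]=0 → fast++
(s=4,f=10) a[fast]=0 → fast++
(s=4,f=11) a[fast]=0 → fast++
(s=4,f=12) a[fast]=5≠0 swap→a[4]=5 → slow++,fast++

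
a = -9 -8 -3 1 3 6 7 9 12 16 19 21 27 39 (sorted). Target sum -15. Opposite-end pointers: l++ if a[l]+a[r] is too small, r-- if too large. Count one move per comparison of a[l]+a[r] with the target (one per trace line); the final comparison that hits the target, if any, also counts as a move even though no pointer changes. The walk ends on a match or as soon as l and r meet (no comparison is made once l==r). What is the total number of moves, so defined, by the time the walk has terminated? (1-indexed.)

13 moves

[1,14] -9+39=30 >-15 → r--
[1,13] -9+27=18 >-15 → r--
[1,12] -9+21=12 >-15 → r--
[1,11] -9+19=10 >-15 → r--
[1,10] -9+16=7 >-15 → r--
[1,9] -9+12=3 >-15 → r--
[1,8] -9+9=0 >-15 → r--
[1,7] -9+7=-2 >-15 → r--
[1,6] -9+6=-3 >-15 → r--
[1,5] -9+3=-6 >-15 → r--
[1,4] -9+1=-8 >-15 → r--
[1,3] -9+-3=-12 >-15 → r--
[1,2] -9+-8=-17 <-15 → l++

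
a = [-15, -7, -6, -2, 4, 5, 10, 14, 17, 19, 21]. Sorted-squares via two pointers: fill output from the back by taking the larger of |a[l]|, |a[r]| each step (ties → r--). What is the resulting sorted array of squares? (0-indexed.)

[0,10] |-15|<=|21| out[10]=441 → r--
[0,9] |-15|<=|19| out[9]=361 → r--
[0,8] |-15|<=|17| out[8]=289 → r--
[0,7] |-15|>|14| out[7]=225 → l++
[1,7] |-7|<=|14| out[6]=196 → r--
[1,6] |-7|<=|10| out[5]=100 → r--
[1,5] |-7|>|5| out[4]=49 → l++
[2,5] |-6|>|5| out[3]=36 → l++
[3,5] |-2|<=|5| out[2]=25 → r--
[3,4] |-2|<=|4| out[1]=16 → r--
[3,3] |-2|<=|-2| out[0]=4 → r--

[4, 16, 25, 36, 49, 100, 196, 225, 289, 361, 441]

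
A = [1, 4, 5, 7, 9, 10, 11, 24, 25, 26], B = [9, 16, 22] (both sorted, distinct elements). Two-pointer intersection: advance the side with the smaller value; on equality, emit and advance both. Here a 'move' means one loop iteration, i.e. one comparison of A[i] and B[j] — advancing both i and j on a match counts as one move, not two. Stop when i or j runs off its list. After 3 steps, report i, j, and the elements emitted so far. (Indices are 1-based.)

[i=1,j=1] 1<9 → i++
[i=2,j=1] 4<9 → i++
[i=3,j=1] 5<9 → i++

i=4, j=1, emitted=[]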